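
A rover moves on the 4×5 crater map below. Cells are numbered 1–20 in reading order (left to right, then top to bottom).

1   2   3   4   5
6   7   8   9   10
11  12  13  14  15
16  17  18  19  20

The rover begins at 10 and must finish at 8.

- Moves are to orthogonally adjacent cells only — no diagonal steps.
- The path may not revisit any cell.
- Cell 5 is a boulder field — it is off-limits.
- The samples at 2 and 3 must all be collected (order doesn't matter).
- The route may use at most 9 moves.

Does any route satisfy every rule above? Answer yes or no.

yes

One route that works: 10 → 9 → 4 → 3 → 2 → 7 → 8.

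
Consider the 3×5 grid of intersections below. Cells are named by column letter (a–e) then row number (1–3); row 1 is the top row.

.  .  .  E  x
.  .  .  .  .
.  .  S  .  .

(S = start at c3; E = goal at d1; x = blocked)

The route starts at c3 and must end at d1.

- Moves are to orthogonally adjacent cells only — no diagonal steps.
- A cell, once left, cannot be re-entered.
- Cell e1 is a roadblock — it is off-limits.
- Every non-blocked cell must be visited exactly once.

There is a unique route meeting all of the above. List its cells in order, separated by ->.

c3 -> d3 -> e3 -> e2 -> d2 -> c2 -> b2 -> b3 -> a3 -> a2 -> a1 -> b1 -> c1 -> d1

Need to visit all 14 open cells exactly once, starting at c3 and ending at d1.
Cell a1 has only two open neighbours (a2 and b1), so the path must pass straight through it: one of those is the cell it's entered from and the other is where it exits.
Route from c3: right 2 to e3, up 1 to e2, left 3 to b2, down 1 to b3, left 1 to a3, up 2 to a1, right 3 to d1 — 13 moves in all.
Check: all 14 open cells covered.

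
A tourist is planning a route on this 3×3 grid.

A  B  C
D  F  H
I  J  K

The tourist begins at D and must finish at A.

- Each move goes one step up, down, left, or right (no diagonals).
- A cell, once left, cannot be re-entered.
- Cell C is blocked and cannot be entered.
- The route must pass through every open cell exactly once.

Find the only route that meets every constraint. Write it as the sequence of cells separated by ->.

D -> I -> J -> K -> H -> F -> B -> A

Need to visit all 8 open cells exactly once, starting at D and ending at A.
Route from D: down to I, 2× right (reaching K), up to H, left to F, up to B, left to A — 7 moves in all.
Check: all 8 open cells covered.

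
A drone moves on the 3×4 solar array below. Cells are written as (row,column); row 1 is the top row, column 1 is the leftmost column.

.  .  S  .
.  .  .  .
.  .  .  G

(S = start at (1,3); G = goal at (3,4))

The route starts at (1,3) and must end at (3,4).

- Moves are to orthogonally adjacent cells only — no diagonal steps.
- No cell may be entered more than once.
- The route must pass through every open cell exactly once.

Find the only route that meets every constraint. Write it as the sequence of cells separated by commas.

Need to visit all 12 open cells exactly once, starting at (1,3) and ending at (3,4).
Route from (1,3): right 1 to (1,4), down 1 to (2,4), left 2 to (2,2), up 1 to (1,2), left 1 to (1,1), down 2 to (3,1), right 3 to (3,4) — 11 moves in all.
Check: all 12 open cells covered.

(1,3), (1,4), (2,4), (2,3), (2,2), (1,2), (1,1), (2,1), (3,1), (3,2), (3,3), (3,4)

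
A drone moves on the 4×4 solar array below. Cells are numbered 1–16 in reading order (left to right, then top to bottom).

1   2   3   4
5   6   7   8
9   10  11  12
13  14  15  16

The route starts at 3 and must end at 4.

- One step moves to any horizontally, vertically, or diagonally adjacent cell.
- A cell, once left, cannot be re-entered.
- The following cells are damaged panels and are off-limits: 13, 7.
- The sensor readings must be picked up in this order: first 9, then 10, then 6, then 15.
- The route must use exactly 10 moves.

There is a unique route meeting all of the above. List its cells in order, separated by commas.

The waypoints must appear in the order 9, 10, 6, 15, with no cell reused.
Route from 3: left 1 to 2, down-left 1 to 5, down 1 to 9, right 1 to 10, up 1 to 6, down-right 1 to 11, down 1 to 15, up-right 1 to 12, up 2 to 4 — 10 moves in all.
Check: order respected (9 at step 3, 10 at step 4, 6 at step 5, 15 at step 7); 10 moves as required.

3, 2, 5, 9, 10, 6, 11, 15, 12, 8, 4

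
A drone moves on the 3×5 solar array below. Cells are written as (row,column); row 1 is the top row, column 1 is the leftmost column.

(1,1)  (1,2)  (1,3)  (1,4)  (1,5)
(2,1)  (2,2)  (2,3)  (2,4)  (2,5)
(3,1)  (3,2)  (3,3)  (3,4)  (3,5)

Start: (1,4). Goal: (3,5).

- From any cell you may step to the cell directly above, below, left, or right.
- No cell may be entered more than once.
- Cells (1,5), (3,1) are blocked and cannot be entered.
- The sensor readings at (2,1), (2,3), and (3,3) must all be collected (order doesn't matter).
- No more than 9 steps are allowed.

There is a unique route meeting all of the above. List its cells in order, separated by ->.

(1,4) -> (1,3) -> (1,2) -> (1,1) -> (2,1) -> (2,2) -> (2,3) -> (3,3) -> (3,4) -> (3,5)

The budget equals the shortest possible length, so every move has to be on a shortest route through the required cells.
Route from (1,4): left 3 to (1,1), down 1 to (2,1), right 2 to (2,3), down 1 to (3,3), right 2 to (3,5) — 9 moves in all.
Check: all required cells visited; 9 ≤ 9 moves.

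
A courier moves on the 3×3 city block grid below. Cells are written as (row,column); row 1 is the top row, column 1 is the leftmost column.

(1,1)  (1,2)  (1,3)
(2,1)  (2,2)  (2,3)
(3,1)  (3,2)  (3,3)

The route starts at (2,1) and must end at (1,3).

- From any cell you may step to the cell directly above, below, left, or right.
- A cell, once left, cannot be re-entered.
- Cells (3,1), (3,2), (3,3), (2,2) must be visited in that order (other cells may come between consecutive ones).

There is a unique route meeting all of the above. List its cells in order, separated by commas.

(2,1), (3,1), (3,2), (3,3), (2,3), (2,2), (1,2), (1,3)

The waypoints must appear in the order (3,1), (3,2), (3,3), (2,2), with no cell reused.
Route from (2,1): down 1 to (3,1), right 2 to (3,3), up 1 to (2,3), left 1 to (2,2), up 1 to (1,2), right 1 to (1,3) — 7 moves in all.
Check: order respected ((3,1) at step 1, (3,2) at step 2, (3,3) at step 3, (2,2) at step 5).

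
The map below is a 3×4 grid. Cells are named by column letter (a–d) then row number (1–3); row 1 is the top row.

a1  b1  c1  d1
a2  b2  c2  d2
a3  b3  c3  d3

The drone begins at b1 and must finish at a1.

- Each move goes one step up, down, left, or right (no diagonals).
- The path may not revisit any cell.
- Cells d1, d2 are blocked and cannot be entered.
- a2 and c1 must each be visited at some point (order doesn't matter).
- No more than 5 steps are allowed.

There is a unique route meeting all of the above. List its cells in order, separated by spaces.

b1 c1 c2 b2 a2 a1

The 5-move cap with required stops at a2, c1 leaves no slack for detours.
Route from b1: right to c1, down to c2, 2× left (reaching a2), up to a1 — 5 moves in all.
Check: all required cells visited; 5 ≤ 5 moves.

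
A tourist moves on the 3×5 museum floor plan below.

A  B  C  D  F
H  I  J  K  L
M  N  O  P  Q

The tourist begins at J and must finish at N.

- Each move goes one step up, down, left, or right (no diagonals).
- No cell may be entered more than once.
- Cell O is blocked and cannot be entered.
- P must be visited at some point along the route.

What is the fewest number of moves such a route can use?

Any route passes through P somewhere between J and N. Summing Manhattan distances along the two legs (J → P → N) gives a lower bound of 2 + 2 = 4 moves.
That bound ignores the blocked cells. Measuring each leg by the fewest moves that actually steer around them (J→P: 2; P→N: 4) raises the lower bound to 6.
The shortest route satisfying every rule uses 10 moves: J → K → P → Q → L → F → D → C → B → I → N.
The no-revisit rule (legs can't share cells) pushes the minimum above the 6-move bound; an exhaustive check rules out every length from 6 to 9 (on a 4-connected grid the length of any start-to-goal walk has the same parity as the Manhattan bound, so only lengths 6, 8, 10, … need checking), leaving 10 as the minimum.

10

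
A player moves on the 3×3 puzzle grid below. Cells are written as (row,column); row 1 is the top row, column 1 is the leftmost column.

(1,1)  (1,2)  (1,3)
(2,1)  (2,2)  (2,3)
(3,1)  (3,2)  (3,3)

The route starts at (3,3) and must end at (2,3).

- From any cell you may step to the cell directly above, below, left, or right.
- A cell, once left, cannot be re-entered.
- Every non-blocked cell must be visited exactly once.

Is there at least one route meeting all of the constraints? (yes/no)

no

Colour the cells like a checkerboard: each orthogonal step flips colour, so a Hamiltonian route alternates colours. Here there are 5 cells of one colour and 4 of the other, with start on the opposite colour to the goal — the counts and endpoints can't be arranged into an alternating sequence of length 9, so no Hamiltonian route exists.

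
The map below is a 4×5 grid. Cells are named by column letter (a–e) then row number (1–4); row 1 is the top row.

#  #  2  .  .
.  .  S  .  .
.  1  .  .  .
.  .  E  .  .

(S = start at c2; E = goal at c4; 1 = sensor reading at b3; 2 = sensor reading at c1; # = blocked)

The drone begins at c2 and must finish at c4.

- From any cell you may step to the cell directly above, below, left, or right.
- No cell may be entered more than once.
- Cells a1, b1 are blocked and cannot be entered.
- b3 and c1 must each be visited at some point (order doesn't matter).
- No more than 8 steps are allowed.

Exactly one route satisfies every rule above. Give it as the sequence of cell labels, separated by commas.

Any route must reach b3 and c1 and still end at c4 within 8 moves, so the order of the required stops is forced.
Route from c2: up 1 to c1, right 1 to d1, down 2 to d3, left 2 to b3, down 1 to b4, right 1 to c4 — 8 moves in all.
Check: all required cells visited; 8 ≤ 8 moves.

c2, c1, d1, d2, d3, c3, b3, b4, c4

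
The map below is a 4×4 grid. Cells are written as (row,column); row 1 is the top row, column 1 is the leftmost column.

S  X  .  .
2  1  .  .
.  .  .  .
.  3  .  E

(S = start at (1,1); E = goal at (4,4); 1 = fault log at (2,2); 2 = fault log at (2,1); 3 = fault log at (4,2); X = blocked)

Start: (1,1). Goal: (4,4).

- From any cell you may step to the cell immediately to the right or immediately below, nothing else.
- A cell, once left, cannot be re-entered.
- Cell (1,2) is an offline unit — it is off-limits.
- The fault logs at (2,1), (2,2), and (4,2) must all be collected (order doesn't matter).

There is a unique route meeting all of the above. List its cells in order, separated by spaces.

(1,1) (2,1) (2,2) (3,2) (4,2) (4,3) (4,4)

Moves only go right or down, so the column and row indices never decrease.
Route from (1,1): down to (2,1), right to (2,2), 2× down (reaching (4,2)), 2× right (reaching (4,4)) — 6 moves in all.
Check: all required cells visited.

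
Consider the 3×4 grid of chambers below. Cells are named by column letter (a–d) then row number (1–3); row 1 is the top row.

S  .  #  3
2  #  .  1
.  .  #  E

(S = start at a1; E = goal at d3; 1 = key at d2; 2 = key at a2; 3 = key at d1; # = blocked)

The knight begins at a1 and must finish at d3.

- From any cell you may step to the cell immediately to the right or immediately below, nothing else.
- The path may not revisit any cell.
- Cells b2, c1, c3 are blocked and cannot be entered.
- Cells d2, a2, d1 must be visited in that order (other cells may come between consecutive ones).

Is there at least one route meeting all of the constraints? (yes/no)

a2 lies to the left of d2, so going from d2 to a2 would need a leftward move — but moves only go right/down, so d2 cannot be visited before a2.

no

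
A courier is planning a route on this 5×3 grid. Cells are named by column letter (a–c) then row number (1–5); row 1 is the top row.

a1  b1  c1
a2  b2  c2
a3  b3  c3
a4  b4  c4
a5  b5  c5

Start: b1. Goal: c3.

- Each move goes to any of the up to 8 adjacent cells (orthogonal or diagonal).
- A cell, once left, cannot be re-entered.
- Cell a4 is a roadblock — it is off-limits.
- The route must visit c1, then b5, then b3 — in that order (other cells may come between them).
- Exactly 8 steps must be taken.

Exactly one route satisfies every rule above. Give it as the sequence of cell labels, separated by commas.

b1, c1, b2, a3, b4, b5, c4, b3, c3

The waypoints must appear in the order c1, b5, b3, with no cell reused.
Route from b1: right 1 to c1, down-left 2 to a3, down-right 1 to b4, down 1 to b5, up-right 1 to c4, up-left 1 to b3, right 1 to c3 — 8 moves in all.
Check: order respected (c1 at step 1, b5 at step 5, b3 at step 7); 8 moves as required.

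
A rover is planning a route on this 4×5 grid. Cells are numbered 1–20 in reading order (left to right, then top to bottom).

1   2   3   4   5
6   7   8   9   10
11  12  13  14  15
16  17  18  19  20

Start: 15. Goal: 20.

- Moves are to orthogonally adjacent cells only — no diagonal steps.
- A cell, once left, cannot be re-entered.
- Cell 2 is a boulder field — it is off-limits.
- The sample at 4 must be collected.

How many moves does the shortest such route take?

7

Any route passes through 4 somewhere between 15 and 20. Summing Manhattan distances along the two legs (15 → 4 → 20) gives a lower bound of 3 + 4 = 7 moves.
A route of 7 moves achieves this: 15 → 10 → 5 → 4 → 9 → 14 → 19 → 20.
Since 7 matches the lower bound, it is optimal.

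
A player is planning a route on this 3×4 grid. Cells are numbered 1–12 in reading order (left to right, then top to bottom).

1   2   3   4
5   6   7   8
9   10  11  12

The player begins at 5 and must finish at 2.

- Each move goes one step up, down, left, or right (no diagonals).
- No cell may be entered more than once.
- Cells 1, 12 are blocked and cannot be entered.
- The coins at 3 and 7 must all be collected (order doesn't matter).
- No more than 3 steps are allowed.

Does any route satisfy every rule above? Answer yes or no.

no

Even ignoring the no-revisit rule, getting from 5 to 2, taking the cheapest ordering 5 → 7 → 3 → 2 needs at least 2 + 1 + 1 = 4 moves (Manhattan distance per leg), which exceeds the 3-move limit.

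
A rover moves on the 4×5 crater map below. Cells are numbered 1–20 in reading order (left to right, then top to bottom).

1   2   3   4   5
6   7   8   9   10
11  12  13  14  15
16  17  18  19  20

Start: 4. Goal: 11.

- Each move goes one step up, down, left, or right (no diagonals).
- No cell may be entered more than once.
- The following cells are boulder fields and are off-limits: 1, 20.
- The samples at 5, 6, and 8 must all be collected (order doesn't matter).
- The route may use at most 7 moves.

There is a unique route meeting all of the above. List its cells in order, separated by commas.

4, 5, 10, 9, 8, 7, 6, 11

The budget equals the shortest possible length, so every move has to be on a shortest route through the required cells.
Route from 4: right to 5, down to 10, 4× left (reaching 6), down to 11 — 7 moves in all.
Check: all required cells visited; 7 ≤ 7 moves.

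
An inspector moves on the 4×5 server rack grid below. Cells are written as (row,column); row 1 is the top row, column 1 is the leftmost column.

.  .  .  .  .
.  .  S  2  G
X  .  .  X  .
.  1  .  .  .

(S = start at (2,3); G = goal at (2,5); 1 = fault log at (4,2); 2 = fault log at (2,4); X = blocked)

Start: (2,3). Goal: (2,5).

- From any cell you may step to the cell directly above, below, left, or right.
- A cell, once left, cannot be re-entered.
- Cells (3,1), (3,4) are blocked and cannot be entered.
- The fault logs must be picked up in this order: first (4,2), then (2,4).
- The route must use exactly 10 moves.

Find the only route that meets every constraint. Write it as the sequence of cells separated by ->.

The waypoints must appear in the order (4,2), (2,4), with no cell reused.
Route from (2,3): down 2 to (4,3), left 1 to (4,2), up 3 to (1,2), right 2 to (1,4), down 1 to (2,4), right 1 to (2,5) — 10 moves in all.
Check: order respected (1 at step 3, 2 at step 9); 10 moves as required.

(2,3) -> (3,3) -> (4,3) -> (4,2) -> (3,2) -> (2,2) -> (1,2) -> (1,3) -> (1,4) -> (2,4) -> (2,5)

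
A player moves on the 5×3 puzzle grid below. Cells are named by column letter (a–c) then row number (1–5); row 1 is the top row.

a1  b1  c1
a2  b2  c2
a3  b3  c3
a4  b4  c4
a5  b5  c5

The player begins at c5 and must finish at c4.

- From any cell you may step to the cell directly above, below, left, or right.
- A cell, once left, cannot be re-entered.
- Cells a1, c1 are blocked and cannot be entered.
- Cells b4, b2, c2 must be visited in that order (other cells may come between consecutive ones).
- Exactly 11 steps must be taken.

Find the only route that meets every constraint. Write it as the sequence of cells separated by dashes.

The waypoints must appear in the order b4, b2, c2, with no cell reused.
Route from c5: left 2 to a5, up 1 to a4, right 1 to b4, up 1 to b3, left 1 to a3, up 1 to a2, right 2 to c2, down 2 to c4 — 11 moves in all.
Check: order respected (b4 at step 4, b2 at step 8, c2 at step 9); 11 moves as required.

c5 - b5 - a5 - a4 - b4 - b3 - a3 - a2 - b2 - c2 - c3 - c4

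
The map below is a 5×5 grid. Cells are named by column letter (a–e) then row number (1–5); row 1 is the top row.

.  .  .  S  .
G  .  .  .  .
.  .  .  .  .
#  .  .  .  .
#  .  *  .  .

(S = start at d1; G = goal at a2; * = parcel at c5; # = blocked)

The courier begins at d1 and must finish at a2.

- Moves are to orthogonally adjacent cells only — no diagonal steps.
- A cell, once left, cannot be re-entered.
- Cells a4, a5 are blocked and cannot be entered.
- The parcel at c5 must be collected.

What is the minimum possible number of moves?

10

Any route passes through c5 somewhere between d1 and a2. Summing Manhattan distances along the two legs (d1 → c5 → a2) gives a lower bound of 5 + 5 = 10 moves.
A route of 10 moves achieves this: d1 → d2 → d3 → d4 → d5 → c5 → c4 → c3 → c2 → b2 → a2.
Since 10 matches the lower bound, it is optimal.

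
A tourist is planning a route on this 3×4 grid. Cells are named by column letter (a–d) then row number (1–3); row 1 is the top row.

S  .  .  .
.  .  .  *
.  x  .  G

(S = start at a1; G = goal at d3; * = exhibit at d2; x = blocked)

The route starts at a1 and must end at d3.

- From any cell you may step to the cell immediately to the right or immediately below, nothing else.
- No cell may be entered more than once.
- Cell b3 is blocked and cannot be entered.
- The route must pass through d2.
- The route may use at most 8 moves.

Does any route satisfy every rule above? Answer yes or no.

yes

One route that works: a1 → a2 → b2 → c2 → d2 → d3.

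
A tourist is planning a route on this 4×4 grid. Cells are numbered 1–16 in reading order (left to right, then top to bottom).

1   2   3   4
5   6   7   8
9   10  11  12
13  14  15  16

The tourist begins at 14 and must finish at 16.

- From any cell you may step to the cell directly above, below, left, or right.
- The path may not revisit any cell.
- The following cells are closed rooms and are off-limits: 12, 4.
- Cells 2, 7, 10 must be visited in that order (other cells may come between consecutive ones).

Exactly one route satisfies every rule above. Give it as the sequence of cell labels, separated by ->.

The waypoints must appear in the order 2, 7, 10, with no cell reused.
Route from 14: left 1 to 13, up 3 to 1, right 2 to 3, down 1 to 7, left 1 to 6, down 1 to 10, right 1 to 11, down 1 to 15, right 1 to 16 — 12 moves in all.
Check: order respected (2 at step 5, 7 at step 7, 10 at step 9).

14 -> 13 -> 9 -> 5 -> 1 -> 2 -> 3 -> 7 -> 6 -> 10 -> 11 -> 15 -> 16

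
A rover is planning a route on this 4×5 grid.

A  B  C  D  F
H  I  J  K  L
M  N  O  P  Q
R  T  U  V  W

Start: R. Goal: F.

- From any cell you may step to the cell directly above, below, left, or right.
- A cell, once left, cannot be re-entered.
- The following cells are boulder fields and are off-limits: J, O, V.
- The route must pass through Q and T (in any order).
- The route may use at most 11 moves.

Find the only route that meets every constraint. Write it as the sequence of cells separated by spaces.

The 11-move cap with required stops at Q, T leaves no slack for detours.
Route from R: right 1 to T, up 3 to B, right 2 to D, down 2 to P, right 1 to Q, up 2 to F — 11 moves in all.
Check: all required cells visited; 11 ≤ 11 moves.

R T N I B C D K P Q L F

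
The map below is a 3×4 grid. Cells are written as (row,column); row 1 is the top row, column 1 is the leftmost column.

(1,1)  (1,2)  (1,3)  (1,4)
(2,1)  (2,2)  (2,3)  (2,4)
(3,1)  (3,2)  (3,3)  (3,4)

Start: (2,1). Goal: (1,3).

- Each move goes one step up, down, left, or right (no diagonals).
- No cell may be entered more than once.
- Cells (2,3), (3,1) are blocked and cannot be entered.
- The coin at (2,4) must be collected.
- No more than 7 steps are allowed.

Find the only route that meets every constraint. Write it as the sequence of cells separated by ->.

(2,1) -> (2,2) -> (3,2) -> (3,3) -> (3,4) -> (2,4) -> (1,4) -> (1,3)

The 7-move cap with required stops at (2,4) leaves no slack for detours.
Route from (2,1): right to (2,2), down to (3,2), 2× right (reaching (3,4)), 2× up (reaching (1,4)), left to (1,3) — 7 moves in all.
Check: all required cells visited; 7 ≤ 7 moves.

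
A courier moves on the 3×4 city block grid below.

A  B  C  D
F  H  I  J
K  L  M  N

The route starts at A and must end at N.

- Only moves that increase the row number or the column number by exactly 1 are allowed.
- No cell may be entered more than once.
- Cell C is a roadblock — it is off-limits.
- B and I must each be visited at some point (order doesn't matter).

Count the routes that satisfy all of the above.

2

A right/down-only route from A to N makes exactly 2 down-moves and 3 right-moves in some order.
With no other constraints that would be C(5,2) = 10 routes.
A monotone route can only reach the required cells in the order B, I, so split there and multiply the segment counts (each segment already excludes blocked cells): A→B: 1; B→I: 1; I→N: 2; product = 2.
That gives 2 routes.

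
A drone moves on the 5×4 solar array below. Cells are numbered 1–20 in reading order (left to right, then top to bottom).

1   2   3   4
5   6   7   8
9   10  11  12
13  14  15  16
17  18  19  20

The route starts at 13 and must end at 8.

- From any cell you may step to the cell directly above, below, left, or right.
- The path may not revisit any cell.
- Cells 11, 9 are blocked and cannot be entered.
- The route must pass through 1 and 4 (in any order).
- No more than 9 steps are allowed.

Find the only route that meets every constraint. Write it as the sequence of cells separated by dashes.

The 9-move cap with required stops at 1, 4 leaves no slack for detours.
Route from 13: right to 14, 2× up (reaching 6), left to 5, up to 1, 3× right (reaching 4), down to 8 — 9 moves in all.
Check: all required cells visited; 9 ≤ 9 moves.

13 - 14 - 10 - 6 - 5 - 1 - 2 - 3 - 4 - 8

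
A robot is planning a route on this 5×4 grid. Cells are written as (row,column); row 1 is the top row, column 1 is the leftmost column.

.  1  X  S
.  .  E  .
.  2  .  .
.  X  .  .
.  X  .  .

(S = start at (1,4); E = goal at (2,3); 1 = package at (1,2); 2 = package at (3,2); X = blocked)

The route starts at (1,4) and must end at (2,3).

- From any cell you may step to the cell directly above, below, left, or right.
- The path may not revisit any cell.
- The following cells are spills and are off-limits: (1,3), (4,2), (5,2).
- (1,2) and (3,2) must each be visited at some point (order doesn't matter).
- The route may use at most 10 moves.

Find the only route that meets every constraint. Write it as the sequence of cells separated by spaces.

The 10-move cap with required stops at (1,2), (3,2) leaves no slack for detours.
Route from (1,4): 2× down (reaching (3,4)), 3× left (reaching (3,1)), 2× up (reaching (1,1)), right to (1,2), down to (2,2), right to (2,3) — 10 moves in all.
Check: all required cells visited; 10 ≤ 10 moves.

(1,4) (2,4) (3,4) (3,3) (3,2) (3,1) (2,1) (1,1) (1,2) (2,2) (2,3)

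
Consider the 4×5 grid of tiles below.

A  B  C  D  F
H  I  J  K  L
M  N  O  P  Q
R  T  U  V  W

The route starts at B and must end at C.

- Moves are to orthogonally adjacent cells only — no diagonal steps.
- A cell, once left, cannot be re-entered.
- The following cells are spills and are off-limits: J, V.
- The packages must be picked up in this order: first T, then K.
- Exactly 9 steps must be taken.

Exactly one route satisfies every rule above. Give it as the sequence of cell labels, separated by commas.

The waypoints must appear in the order T, K, with no cell reused.
Route from B: down 3 to T, right 1 to U, up 1 to O, right 1 to P, up 2 to D, left 1 to C — 9 moves in all.
Check: order respected (T at step 3, K at step 7); 9 moves as required.

B, I, N, T, U, O, P, K, D, C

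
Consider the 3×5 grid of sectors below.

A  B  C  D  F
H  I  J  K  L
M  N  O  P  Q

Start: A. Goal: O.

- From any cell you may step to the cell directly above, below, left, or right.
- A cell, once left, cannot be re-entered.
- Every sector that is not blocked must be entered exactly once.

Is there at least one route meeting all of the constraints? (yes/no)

yes

One route that works: A → H → M → N → I → B → C → J → K → D → F → L → Q → P → O.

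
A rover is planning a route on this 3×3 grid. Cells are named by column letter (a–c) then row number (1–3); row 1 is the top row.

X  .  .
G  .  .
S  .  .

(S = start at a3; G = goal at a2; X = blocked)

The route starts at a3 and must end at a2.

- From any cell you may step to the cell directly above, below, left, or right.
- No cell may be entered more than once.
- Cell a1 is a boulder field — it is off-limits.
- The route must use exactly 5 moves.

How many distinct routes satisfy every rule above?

1

Need simple routes of exactly 5 moves from a3 to a2 (Manhattan distance 1, so 2 moves are spent on a detour and 2 undoing it).
Enumerating: a3 b3 c3 c2 b2 a2.
That gives 1 route.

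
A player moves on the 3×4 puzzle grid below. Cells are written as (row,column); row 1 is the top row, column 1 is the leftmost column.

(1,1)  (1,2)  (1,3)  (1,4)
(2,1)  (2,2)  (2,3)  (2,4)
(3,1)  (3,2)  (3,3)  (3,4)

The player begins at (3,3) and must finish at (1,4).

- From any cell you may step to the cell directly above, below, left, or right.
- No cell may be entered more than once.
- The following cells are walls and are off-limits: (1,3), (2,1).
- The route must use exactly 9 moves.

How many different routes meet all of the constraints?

0

Need simple routes of exactly 9 moves from (3,3) to (1,4) (Manhattan distance 3, so 3 moves are spent on a detour and 3 undoing it).
No route satisfies every constraint, so the count is 0.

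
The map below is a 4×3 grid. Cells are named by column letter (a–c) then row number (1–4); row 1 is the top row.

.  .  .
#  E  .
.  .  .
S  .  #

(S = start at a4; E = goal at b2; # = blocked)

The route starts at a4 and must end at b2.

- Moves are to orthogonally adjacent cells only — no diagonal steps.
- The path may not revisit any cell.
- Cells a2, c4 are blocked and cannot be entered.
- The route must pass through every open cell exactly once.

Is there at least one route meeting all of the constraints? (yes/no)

no

Cell a1 has only one open neighbour but is neither the start nor the goal, so a Hamiltonian route would have to both enter and leave it through the same neighbour — impossible without revisiting.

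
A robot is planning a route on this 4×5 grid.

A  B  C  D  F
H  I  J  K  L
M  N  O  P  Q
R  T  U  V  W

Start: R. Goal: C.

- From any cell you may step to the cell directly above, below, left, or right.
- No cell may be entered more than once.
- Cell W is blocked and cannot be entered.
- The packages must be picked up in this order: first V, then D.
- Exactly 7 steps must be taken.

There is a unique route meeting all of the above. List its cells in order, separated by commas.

The waypoints must appear in the order V, D, with no cell reused.
Route from R: right 3 to V, up 3 to D, left 1 to C — 7 moves in all.
Check: order respected (V at step 3, D at step 6); 7 moves as required.

R, T, U, V, P, K, D, C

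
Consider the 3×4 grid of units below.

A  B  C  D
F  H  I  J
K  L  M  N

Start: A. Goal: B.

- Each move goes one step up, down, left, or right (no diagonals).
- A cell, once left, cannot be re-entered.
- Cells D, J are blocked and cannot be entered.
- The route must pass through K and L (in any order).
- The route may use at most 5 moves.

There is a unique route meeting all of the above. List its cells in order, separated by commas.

Any route must reach K and L and still end at B within 5 moves, so the order of the required stops is forced.
Route from A: 2× down (reaching K), right to L, 2× up (reaching B) — 5 moves in all.
Check: all required cells visited; 5 ≤ 5 moves.

A, F, K, L, H, B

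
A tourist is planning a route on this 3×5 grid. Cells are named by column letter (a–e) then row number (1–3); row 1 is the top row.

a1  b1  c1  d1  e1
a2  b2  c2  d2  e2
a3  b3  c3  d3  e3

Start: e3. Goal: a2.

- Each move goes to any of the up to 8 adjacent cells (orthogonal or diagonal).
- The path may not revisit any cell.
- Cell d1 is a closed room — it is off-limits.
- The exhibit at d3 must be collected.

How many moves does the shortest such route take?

Any route passes through d3 somewhere between e3 and a2. Summing Chebyshev distances along the two legs (e3 → d3 → a2) gives a lower bound of 1 + 3 = 4 moves.
A route of 4 moves achieves this: e3 → d3 → c2 → b1 → a2.
Since 4 matches the lower bound, it is optimal.

4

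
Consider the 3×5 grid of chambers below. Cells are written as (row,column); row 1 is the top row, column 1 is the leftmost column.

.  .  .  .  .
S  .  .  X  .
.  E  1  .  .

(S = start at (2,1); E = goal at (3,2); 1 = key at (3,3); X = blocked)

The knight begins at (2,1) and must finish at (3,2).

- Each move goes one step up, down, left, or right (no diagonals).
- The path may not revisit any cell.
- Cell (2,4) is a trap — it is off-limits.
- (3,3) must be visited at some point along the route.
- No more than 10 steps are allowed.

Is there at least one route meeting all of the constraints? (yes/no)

yes

One route that works: (2,1) → (2,2) → (2,3) → (3,3) → (3,2).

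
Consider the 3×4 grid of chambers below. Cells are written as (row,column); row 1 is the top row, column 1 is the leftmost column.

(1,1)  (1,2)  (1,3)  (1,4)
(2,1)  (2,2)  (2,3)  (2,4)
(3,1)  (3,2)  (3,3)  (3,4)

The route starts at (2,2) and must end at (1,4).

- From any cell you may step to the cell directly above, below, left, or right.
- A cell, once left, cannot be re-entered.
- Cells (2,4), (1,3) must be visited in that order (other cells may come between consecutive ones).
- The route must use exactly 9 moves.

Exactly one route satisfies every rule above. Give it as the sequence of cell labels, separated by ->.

The waypoints must appear in the order (2,4), (1,3), with no cell reused.
Route from (2,2): left to (2,1), down to (3,1), 3× right (reaching (3,4)), up to (2,4), left to (2,3), up to (1,3), right to (1,4) — 9 moves in all.
Check: order respected ((2,4) at step 6, (1,3) at step 8); 9 moves as required.

(2,2) -> (2,1) -> (3,1) -> (3,2) -> (3,3) -> (3,4) -> (2,4) -> (2,3) -> (1,3) -> (1,4)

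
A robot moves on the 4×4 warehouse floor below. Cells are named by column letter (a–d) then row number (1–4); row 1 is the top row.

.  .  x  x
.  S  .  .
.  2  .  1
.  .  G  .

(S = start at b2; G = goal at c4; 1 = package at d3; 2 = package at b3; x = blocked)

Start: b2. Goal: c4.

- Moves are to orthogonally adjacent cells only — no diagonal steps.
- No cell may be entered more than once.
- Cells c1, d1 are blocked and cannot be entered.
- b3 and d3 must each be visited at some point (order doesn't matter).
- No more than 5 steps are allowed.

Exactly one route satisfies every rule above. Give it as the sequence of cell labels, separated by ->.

b2 -> b3 -> c3 -> d3 -> d4 -> c4

The 5-move cap with required stops at b3, d3 leaves no slack for detours.
Route from b2: down to b3, 2× right (reaching d3), down to d4, left to c4 — 5 moves in all.
Check: all required cells visited; 5 ≤ 5 moves.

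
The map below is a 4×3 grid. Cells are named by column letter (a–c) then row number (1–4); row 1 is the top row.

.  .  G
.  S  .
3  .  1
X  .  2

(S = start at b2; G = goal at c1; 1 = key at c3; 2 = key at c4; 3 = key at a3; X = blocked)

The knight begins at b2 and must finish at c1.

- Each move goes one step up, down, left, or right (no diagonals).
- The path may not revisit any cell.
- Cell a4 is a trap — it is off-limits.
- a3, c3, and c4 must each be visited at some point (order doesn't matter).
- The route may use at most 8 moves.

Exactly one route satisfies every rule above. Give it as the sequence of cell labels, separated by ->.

The budget equals the shortest possible length, so every move has to be on a shortest route through the required cells.
Route from b2: left 1 to a2, down 1 to a3, right 1 to b3, down 1 to b4, right 1 to c4, up 3 to c1 — 8 moves in all.
Check: all required cells visited; 8 ≤ 8 moves.

b2 -> a2 -> a3 -> b3 -> b4 -> c4 -> c3 -> c2 -> c1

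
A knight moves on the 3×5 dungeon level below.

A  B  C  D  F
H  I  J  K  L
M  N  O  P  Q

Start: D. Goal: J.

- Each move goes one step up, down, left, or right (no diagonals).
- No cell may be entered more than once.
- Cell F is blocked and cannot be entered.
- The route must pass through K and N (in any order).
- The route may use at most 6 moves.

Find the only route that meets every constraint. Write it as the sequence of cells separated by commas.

The budget equals the shortest possible length, so every move has to be on a shortest route through the required cells.
Route from D: 2× down (reaching P), 2× left (reaching N), up to I, right to J — 6 moves in all.
Check: all required cells visited; 6 ≤ 6 moves.

D, K, P, O, N, I, J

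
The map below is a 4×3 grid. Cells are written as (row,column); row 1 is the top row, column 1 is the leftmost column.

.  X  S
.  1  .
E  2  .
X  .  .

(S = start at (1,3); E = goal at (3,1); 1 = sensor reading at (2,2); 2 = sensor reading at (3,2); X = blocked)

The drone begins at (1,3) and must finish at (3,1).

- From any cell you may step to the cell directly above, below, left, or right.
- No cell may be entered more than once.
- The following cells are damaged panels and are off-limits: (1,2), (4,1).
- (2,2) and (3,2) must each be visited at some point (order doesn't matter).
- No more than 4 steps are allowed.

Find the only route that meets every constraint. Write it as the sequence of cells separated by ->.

The 4-move cap with required stops at (2,2), (3,2) leaves no slack for detours.
Route from (1,3): down 1 to (2,3), left 1 to (2,2), down 1 to (3,2), left 1 to (3,1) — 4 moves in all.
Check: all required cells visited; 4 ≤ 4 moves.

(1,3) -> (2,3) -> (2,2) -> (3,2) -> (3,1)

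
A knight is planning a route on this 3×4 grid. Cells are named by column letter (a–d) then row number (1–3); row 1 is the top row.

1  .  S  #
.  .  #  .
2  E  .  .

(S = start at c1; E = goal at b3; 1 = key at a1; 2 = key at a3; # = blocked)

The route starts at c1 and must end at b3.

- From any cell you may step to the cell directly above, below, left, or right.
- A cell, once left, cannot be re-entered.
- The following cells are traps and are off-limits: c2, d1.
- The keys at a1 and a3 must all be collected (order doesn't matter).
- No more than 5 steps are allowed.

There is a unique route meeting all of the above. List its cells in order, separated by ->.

c1 -> b1 -> a1 -> a2 -> a3 -> b3

The 5-move cap with required stops at a1, a3 leaves no slack for detours.
Route from c1: 2× left (reaching a1), 2× down (reaching a3), right to b3 — 5 moves in all.
Check: all required cells visited; 5 ≤ 5 moves.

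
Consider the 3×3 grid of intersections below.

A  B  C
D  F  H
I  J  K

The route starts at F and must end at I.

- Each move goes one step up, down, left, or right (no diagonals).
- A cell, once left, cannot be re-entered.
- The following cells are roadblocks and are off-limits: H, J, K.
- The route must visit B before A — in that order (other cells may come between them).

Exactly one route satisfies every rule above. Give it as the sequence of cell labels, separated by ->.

F -> B -> A -> D -> I

The waypoints must appear in the order B, A, with no cell reused.
Route from F: up to B, left to A, 2× down (reaching I) — 4 moves in all.
Check: order respected (B at step 1, A at step 2).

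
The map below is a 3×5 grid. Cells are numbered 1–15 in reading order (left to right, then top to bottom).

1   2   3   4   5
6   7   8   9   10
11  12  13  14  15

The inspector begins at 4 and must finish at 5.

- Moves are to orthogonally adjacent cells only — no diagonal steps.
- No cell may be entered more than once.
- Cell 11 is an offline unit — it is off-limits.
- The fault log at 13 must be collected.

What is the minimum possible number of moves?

7

Any route passes through 13 somewhere between 4 and 5. Summing Manhattan distances along the two legs (4 → 13 → 5) gives a lower bound of 3 + 4 = 7 moves.
A route of 7 moves achieves this: 4 → 9 → 8 → 13 → 14 → 15 → 10 → 5.
Since 7 matches the lower bound, it is optimal.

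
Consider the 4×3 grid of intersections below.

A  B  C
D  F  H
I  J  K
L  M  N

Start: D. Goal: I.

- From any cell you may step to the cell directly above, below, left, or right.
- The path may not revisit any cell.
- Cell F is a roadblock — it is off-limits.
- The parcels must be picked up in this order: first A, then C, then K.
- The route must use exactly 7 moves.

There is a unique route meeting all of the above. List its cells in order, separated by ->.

The waypoints must appear in the order A, C, K, with no cell reused.
Route from D: up 1 to A, right 2 to C, down 2 to K, left 2 to I — 7 moves in all.
Check: order respected (A at step 1, C at step 3, K at step 5); 7 moves as required.

D -> A -> B -> C -> H -> K -> J -> I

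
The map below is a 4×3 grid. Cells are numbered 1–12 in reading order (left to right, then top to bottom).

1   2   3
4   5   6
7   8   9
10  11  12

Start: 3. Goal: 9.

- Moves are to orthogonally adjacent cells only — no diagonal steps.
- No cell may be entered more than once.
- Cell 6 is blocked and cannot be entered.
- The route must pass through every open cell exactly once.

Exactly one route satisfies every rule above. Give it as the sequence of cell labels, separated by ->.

3 -> 2 -> 1 -> 4 -> 5 -> 8 -> 7 -> 10 -> 11 -> 12 -> 9

Need to visit all 11 open cells exactly once, starting at 3 and ending at 9.
Route from 3: 2× left (reaching 1), down to 4, right to 5, down to 8, left to 7, down to 10, 2× right (reaching 12), up to 9 — 10 moves in all.
Check: all 11 open cells covered.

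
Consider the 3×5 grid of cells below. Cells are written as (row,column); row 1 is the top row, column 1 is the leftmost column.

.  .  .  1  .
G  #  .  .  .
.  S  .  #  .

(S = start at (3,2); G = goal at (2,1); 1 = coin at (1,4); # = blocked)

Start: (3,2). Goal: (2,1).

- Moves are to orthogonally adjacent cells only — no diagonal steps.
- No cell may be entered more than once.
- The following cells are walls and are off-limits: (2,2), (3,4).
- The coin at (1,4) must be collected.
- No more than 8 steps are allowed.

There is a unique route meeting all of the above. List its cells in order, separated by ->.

(3,2) -> (3,3) -> (2,3) -> (2,4) -> (1,4) -> (1,3) -> (1,2) -> (1,1) -> (2,1)

The 8-move cap with required stops at (1,4) leaves no slack for detours.
Route from (3,2): right 1 to (3,3), up 1 to (2,3), right 1 to (2,4), up 1 to (1,4), left 3 to (1,1), down 1 to (2,1) — 8 moves in all.
Check: all required cells visited; 8 ≤ 8 moves.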